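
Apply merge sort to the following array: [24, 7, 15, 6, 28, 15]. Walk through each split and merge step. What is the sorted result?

Merge sort trace:

Split: [24, 7, 15, 6, 28, 15] -> [24, 7, 15] and [6, 28, 15]
  Split: [24, 7, 15] -> [24] and [7, 15]
    Split: [7, 15] -> [7] and [15]
    Merge: [7] + [15] -> [7, 15]
  Merge: [24] + [7, 15] -> [7, 15, 24]
  Split: [6, 28, 15] -> [6] and [28, 15]
    Split: [28, 15] -> [28] and [15]
    Merge: [28] + [15] -> [15, 28]
  Merge: [6] + [15, 28] -> [6, 15, 28]
Merge: [7, 15, 24] + [6, 15, 28] -> [6, 7, 15, 15, 24, 28]

Final sorted array: [6, 7, 15, 15, 24, 28]

The merge sort proceeds by recursively splitting the array and merging sorted halves.
After all merges, the sorted array is [6, 7, 15, 15, 24, 28].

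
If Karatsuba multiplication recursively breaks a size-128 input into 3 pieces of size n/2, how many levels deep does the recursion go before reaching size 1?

For divide and conquer with division factor 2:

Problem sizes at each level:
Level 0: 128
Level 1: 64
Level 2: 32
Level 3: 16
Level 4: 8
Level 5: 4
Level 6: 2
Level 7: 1

The root is level 0 and the size-1 base case is level 7 (the tree spans levels 0 through 7, i.e. 8 levels counting the root), so the depth is the number of divisions: log_2(128) = 7

The recursion tree depth is log_2(128) = 7. At each level, the problem size is divided by 2, so it takes 7 divisions to reduce to a base case of size 1. The algorithm makes 3 recursive calls at each level.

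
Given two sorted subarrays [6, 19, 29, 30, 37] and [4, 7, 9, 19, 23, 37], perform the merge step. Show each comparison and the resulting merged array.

Merging process:

Compare 6 vs 4: take 4 from right. Merged: [4]
Compare 6 vs 7: take 6 from left. Merged: [4, 6]
Compare 19 vs 7: take 7 from right. Merged: [4, 6, 7]
Compare 19 vs 9: take 9 from right. Merged: [4, 6, 7, 9]
Compare 19 vs 19: take 19 from left. Merged: [4, 6, 7, 9, 19]
Compare 29 vs 19: take 19 from right. Merged: [4, 6, 7, 9, 19, 19]
Compare 29 vs 23: take 23 from right. Merged: [4, 6, 7, 9, 19, 19, 23]
Compare 29 vs 37: take 29 from left. Merged: [4, 6, 7, 9, 19, 19, 23, 29]
Compare 30 vs 37: take 30 from left. Merged: [4, 6, 7, 9, 19, 19, 23, 29, 30]
Compare 37 vs 37: take 37 from left. Merged: [4, 6, 7, 9, 19, 19, 23, 29, 30, 37]
Append remaining from right: [37]. Merged: [4, 6, 7, 9, 19, 19, 23, 29, 30, 37, 37]

Final merged array: [4, 6, 7, 9, 19, 19, 23, 29, 30, 37, 37]
Total comparisons: 10

The merged array is [4, 6, 7, 9, 19, 19, 23, 29, 30, 37, 37], requiring 10 comparisons. The merge step runs in O(n) time where n is the total number of elements.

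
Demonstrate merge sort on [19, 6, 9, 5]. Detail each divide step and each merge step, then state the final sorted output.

Merge sort trace:

Split: [19, 6, 9, 5] -> [19, 6] and [9, 5]
  Split: [19, 6] -> [19] and [6]
  Merge: [19] + [6] -> [6, 19]
  Split: [9, 5] -> [9] and [5]
  Merge: [9] + [5] -> [5, 9]
Merge: [6, 19] + [5, 9] -> [5, 6, 9, 19]

Final sorted array: [5, 6, 9, 19]

The merge sort proceeds by recursively splitting the array and merging sorted halves.
After all merges, the sorted array is [5, 6, 9, 19].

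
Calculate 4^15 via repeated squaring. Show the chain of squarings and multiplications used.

Computing 4^15 by squaring (build up from 4^1; each line after the first costs one multiplication):

4^1 = 4
4^2 = (4^1)^2 = 4^2 = 16
4^3 = 4 * 4^2 = 4 * 16 = 64
4^6 = (4^3)^2 = 64^2 = 4096
4^7 = 4 * 4^6 = 4 * 4096 = 16384
4^14 = (4^7)^2 = 16384^2 = 268435456
4^15 = 4 * 4^14 = 4 * 268435456 = 1073741824

Result: 1073741824
Multiplications needed: 6 (6 lines after 4^1)

4^15 = 1073741824. Using exponentiation by squaring, this requires 6 multiplications. The key idea: if the exponent is even, square the half-power; if odd, multiply by the base once.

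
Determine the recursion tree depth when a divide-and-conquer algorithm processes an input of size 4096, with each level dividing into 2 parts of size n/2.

For divide and conquer with division factor 2:

Problem sizes at each level:
Level 0: 4096
Level 1: 2048
Level 2: 1024
Level 3: 512
Level 4: 256
Level 5: 128
Level 6: 64
Level 7: 32
Level 8: 16
Level 9: 8
Level 10: 4
Level 11: 2
Level 12: 1

The root is level 0 and the size-1 base case is level 12 (the tree spans levels 0 through 12, i.e. 13 levels counting the root), so the depth is the number of divisions: log_2(4096) = 12

The recursion tree depth is log_2(4096) = 12. At each level, the problem size is divided by 2, so it takes 12 divisions to reduce to a base case of size 1. The algorithm makes 2 recursive calls at each level.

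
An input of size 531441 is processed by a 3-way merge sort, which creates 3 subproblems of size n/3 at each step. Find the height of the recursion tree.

For divide and conquer with division factor 3:

Problem sizes at each level:
Level 0: 531441
Level 1: 177147
Level 2: 59049
Level 3: 19683
Level 4: 6561
Level 5: 2187
Level 6: 729
Level 7: 243
Level 8: 81
Level 9: 27
Level 10: 9
Level 11: 3
Level 12: 1

The root is level 0 and the size-1 base case is level 12 (the tree spans levels 0 through 12, i.e. 13 levels counting the root), so the depth is the number of divisions: log_3(531441) = 12

The recursion tree depth is log_3(531441) = 12. At each level, the problem size is divided by 3, so it takes 12 divisions to reduce to a base case of size 1. The algorithm makes 3 recursive calls at each level.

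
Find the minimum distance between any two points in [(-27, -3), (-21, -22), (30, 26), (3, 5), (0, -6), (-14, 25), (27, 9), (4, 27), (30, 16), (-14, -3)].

Computing all pairwise distances among 10 points:

d((-27, -3), (-21, -22)) = 19.9249
d((-27, -3), (30, 26)) = 63.9531
d((-27, -3), (3, 5)) = 31.0483
d((-27, -3), (0, -6)) = 27.1662
d((-27, -3), (-14, 25)) = 30.8707
d((-27, -3), (27, 9)) = 55.3173
d((-27, -3), (4, 27)) = 43.1393
d((-27, -3), (30, 16)) = 60.0833
d((-27, -3), (-14, -3)) = 13.0
d((-21, -22), (30, 26)) = 70.0357
d((-21, -22), (3, 5)) = 36.1248
d((-21, -22), (0, -6)) = 26.4008
d((-21, -22), (-14, 25)) = 47.5184
d((-21, -22), (27, 9)) = 57.1402
d((-21, -22), (4, 27)) = 55.0091
d((-21, -22), (30, 16)) = 63.6003
d((-21, -22), (-14, -3)) = 20.2485
d((30, 26), (3, 5)) = 34.2053
d((30, 26), (0, -6)) = 43.8634
d((30, 26), (-14, 25)) = 44.0114
d((30, 26), (27, 9)) = 17.2627
d((30, 26), (4, 27)) = 26.0192
d((30, 26), (30, 16)) = 10.0
d((30, 26), (-14, -3)) = 52.6972
d((3, 5), (0, -6)) = 11.4018
d((3, 5), (-14, 25)) = 26.2488
d((3, 5), (27, 9)) = 24.3311
d((3, 5), (4, 27)) = 22.0227
d((3, 5), (30, 16)) = 29.1548
d((3, 5), (-14, -3)) = 18.7883
d((0, -6), (-14, 25)) = 34.0147
d((0, -6), (27, 9)) = 30.8869
d((0, -6), (4, 27)) = 33.2415
d((0, -6), (30, 16)) = 37.2022
d((0, -6), (-14, -3)) = 14.3178
d((-14, 25), (27, 9)) = 44.0114
d((-14, 25), (4, 27)) = 18.1108
d((-14, 25), (30, 16)) = 44.911
d((-14, 25), (-14, -3)) = 28.0
d((27, 9), (4, 27)) = 29.2062
d((27, 9), (30, 16)) = 7.6158 <-- minimum
d((27, 9), (-14, -3)) = 42.72
d((4, 27), (30, 16)) = 28.2312
d((4, 27), (-14, -3)) = 34.9857
d((30, 16), (-14, -3)) = 47.927

Closest pair: (27, 9) and (30, 16) with distance 7.6158

The closest pair is (27, 9) and (30, 16) with Euclidean distance 7.6158. For 10 points, brute-force pairwise comparison is shown above. For large n, the divide-and-conquer algorithm (sort by x, recurse on halves, check the dividing strip) achieves O(n log n).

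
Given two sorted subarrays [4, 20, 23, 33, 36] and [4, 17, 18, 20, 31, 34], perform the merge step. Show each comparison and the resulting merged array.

Merging process:

Compare 4 vs 4: take 4 from left. Merged: [4]
Compare 20 vs 4: take 4 from right. Merged: [4, 4]
Compare 20 vs 17: take 17 from right. Merged: [4, 4, 17]
Compare 20 vs 18: take 18 from right. Merged: [4, 4, 17, 18]
Compare 20 vs 20: take 20 from left. Merged: [4, 4, 17, 18, 20]
Compare 23 vs 20: take 20 from right. Merged: [4, 4, 17, 18, 20, 20]
Compare 23 vs 31: take 23 from left. Merged: [4, 4, 17, 18, 20, 20, 23]
Compare 33 vs 31: take 31 from right. Merged: [4, 4, 17, 18, 20, 20, 23, 31]
Compare 33 vs 34: take 33 from left. Merged: [4, 4, 17, 18, 20, 20, 23, 31, 33]
Compare 36 vs 34: take 34 from right. Merged: [4, 4, 17, 18, 20, 20, 23, 31, 33, 34]
Append remaining from left: [36]. Merged: [4, 4, 17, 18, 20, 20, 23, 31, 33, 34, 36]

Final merged array: [4, 4, 17, 18, 20, 20, 23, 31, 33, 34, 36]
Total comparisons: 10

The merged array is [4, 4, 17, 18, 20, 20, 23, 31, 33, 34, 36], requiring 10 comparisons. The merge step runs in O(n) time where n is the total number of elements.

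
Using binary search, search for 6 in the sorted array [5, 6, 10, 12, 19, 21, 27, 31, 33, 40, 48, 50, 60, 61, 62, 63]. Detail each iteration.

Binary search for 6 in [5, 6, 10, 12, 19, 21, 27, 31, 33, 40, 48, 50, 60, 61, 62, 63]:

lo=0, hi=15, mid=7, arr[mid]=31 -> 31 > 6, search left half
lo=0, hi=6, mid=3, arr[mid]=12 -> 12 > 6, search left half
lo=0, hi=2, mid=1, arr[mid]=6 -> Found target at index 1!

Binary search finds 6 at index 1 after 3 comparisons. The search repeatedly halves the search space by comparing with the middle element.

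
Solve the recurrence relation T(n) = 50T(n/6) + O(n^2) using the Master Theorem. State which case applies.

Master Theorem for T(n) = 50T(n/6) + O(n^2):

a = 50, b = 6, c = 2
log_b(a) = log_6(50) = 2.1833

Case 1: c = 2 < log_6(50) = 2.1833
T(n) = O(n^(log_6 50))

For T(n) = 50T(n/6) + O(n^2): log_6(50) = 2.1833. This is Case 1 of the Master Theorem (c < log_b(a), work dominated by leaves), giving O(n^(log_6 50)).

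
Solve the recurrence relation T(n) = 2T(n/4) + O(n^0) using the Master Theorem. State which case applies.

Master Theorem for T(n) = 2T(n/4) + O(n^0):

a = 2, b = 4, c = 0
log_b(a) = log_4(2) = 0.5000

Case 1: c = 0 < log_4(2) = 0.5000
T(n) = O(n^(log_4 2)) = O(sqrt(n))

For T(n) = 2T(n/4) + O(n^0): log_4(2) = 0.5000. This is Case 1 of the Master Theorem (c < log_b(a), work dominated by leaves), giving O(sqrt(n)).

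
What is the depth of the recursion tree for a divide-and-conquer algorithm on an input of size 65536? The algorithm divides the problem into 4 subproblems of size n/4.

For divide and conquer with division factor 4:

Problem sizes at each level:
Level 0: 65536
Level 1: 16384
Level 2: 4096
Level 3: 1024
Level 4: 256
Level 5: 64
Level 6: 16
Level 7: 4
Level 8: 1

The root is level 0 and the size-1 base case is level 8 (the tree spans levels 0 through 8, i.e. 9 levels counting the root), so the depth is the number of divisions: log_4(65536) = 8

The recursion tree depth is log_4(65536) = 8. At each level, the problem size is divided by 4, so it takes 8 divisions to reduce to a base case of size 1. The algorithm makes 4 recursive calls at each level.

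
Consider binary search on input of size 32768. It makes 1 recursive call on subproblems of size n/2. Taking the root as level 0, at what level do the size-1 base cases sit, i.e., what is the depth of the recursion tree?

For divide and conquer with division factor 2:

Problem sizes at each level:
Level 0: 32768
Level 1: 16384
Level 2: 8192
Level 3: 4096
Level 4: 2048
Level 5: 1024
Level 6: 512
Level 7: 256
Level 8: 128
Level 9: 64
Level 10: 32
Level 11: 16
Level 12: 8
Level 13: 4
Level 14: 2
Level 15: 1

The root is level 0 and the size-1 base case is level 15 (the tree spans levels 0 through 15, i.e. 16 levels counting the root), so the depth is the number of divisions: log_2(32768) = 15

The recursion tree depth is log_2(32768) = 15. At each level, the problem size is divided by 2, so it takes 15 divisions to reduce to a base case of size 1. The algorithm makes 1 recursive call at each level.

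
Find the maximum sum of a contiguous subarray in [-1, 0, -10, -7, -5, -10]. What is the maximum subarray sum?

Using Kadane's algorithm on [-1, 0, -10, -7, -5, -10]:

Scanning through the array:
Position 1 (value 0): max_ending_here = 0, max_so_far = 0
Position 2 (value -10): max_ending_here = -10, max_so_far = 0
Position 3 (value -7): max_ending_here = -7, max_so_far = 0
Position 4 (value -5): max_ending_here = -5, max_so_far = 0
Position 5 (value -10): max_ending_here = -10, max_so_far = 0

Maximum subarray: [0]
Maximum sum: 0

The maximum subarray is [0] with sum 0. This subarray runs from index 1 to index 1.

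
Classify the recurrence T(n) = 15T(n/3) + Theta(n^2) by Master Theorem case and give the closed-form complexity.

Master Theorem for T(n) = 15T(n/3) + O(n^2):

a = 15, b = 3, c = 2
log_b(a) = log_3(15) = 2.4650

Case 1: c = 2 < log_3(15) = 2.4650
T(n) = O(n^(log_3 15))

For T(n) = 15T(n/3) + O(n^2): log_3(15) = 2.4650. This is Case 1 of the Master Theorem (c < log_b(a), work dominated by leaves), giving O(n^(log_3 15)).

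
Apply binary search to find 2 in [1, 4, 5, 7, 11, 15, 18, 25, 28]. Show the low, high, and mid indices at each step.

Binary search for 2 in [1, 4, 5, 7, 11, 15, 18, 25, 28]:

lo=0, hi=8, mid=4, arr[mid]=11 -> 11 > 2, search left half
lo=0, hi=3, mid=1, arr[mid]=4 -> 4 > 2, search left half
lo=0, hi=0, mid=0, arr[mid]=1 -> 1 < 2, search right half
lo=1 > hi=0, target 2 not found

Binary search determines that 2 is not in the array after 3 comparisons. The search space was exhausted without finding the target.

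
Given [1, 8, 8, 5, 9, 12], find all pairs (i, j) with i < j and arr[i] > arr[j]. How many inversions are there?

Finding inversions in [1, 8, 8, 5, 9, 12]:

(1, 3): arr[1]=8 > arr[3]=5
(2, 3): arr[2]=8 > arr[3]=5

Total inversions: 2

The array has 2 inversion(s): (1,3), (2,3). Each pair (i,j) satisfies i < j and arr[i] > arr[j].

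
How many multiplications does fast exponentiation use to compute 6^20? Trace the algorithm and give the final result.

Computing 6^20 by squaring (build up from 6^1; each line after the first costs one multiplication):

6^1 = 6
6^2 = (6^1)^2 = 6^2 = 36
6^4 = (6^2)^2 = 36^2 = 1296
6^5 = 6 * 6^4 = 6 * 1296 = 7776
6^10 = (6^5)^2 = 7776^2 = 60466176
6^20 = (6^10)^2 = 60466176^2 = 3656158440062976

Result: 3656158440062976
Multiplications needed: 5 (5 lines after 6^1)

6^20 = 3656158440062976. Using exponentiation by squaring, this requires 5 multiplications. The key idea: if the exponent is even, square the half-power; if odd, multiply by the base once.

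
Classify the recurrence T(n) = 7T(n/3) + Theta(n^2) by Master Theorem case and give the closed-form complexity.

Master Theorem for T(n) = 7T(n/3) + O(n^2):

a = 7, b = 3, c = 2
log_b(a) = log_3(7) = 1.7712

Case 3: c = 2 > log_3(7) = 1.7712
T(n) = O(n^2) = O(n^2)

For T(n) = 7T(n/3) + O(n^2): log_3(7) = 1.7712. This is Case 3 of the Master Theorem (c > log_b(a), work dominated by root), giving O(n^2).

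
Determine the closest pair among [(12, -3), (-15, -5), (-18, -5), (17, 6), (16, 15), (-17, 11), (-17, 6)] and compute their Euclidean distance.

Computing all pairwise distances among 7 points:

d((12, -3), (-15, -5)) = 27.074
d((12, -3), (-18, -5)) = 30.0666
d((12, -3), (17, 6)) = 10.2956
d((12, -3), (16, 15)) = 18.4391
d((12, -3), (-17, 11)) = 32.2025
d((12, -3), (-17, 6)) = 30.3645
d((-15, -5), (-18, -5)) = 3.0 <-- minimum
d((-15, -5), (17, 6)) = 33.8378
d((-15, -5), (16, 15)) = 36.8917
d((-15, -5), (-17, 11)) = 16.1245
d((-15, -5), (-17, 6)) = 11.1803
d((-18, -5), (17, 6)) = 36.6879
d((-18, -5), (16, 15)) = 39.4462
d((-18, -5), (-17, 11)) = 16.0312
d((-18, -5), (-17, 6)) = 11.0454
d((17, 6), (16, 15)) = 9.0554
d((17, 6), (-17, 11)) = 34.3657
d((17, 6), (-17, 6)) = 34.0
d((16, 15), (-17, 11)) = 33.2415
d((16, 15), (-17, 6)) = 34.2053
d((-17, 11), (-17, 6)) = 5.0

Closest pair: (-15, -5) and (-18, -5) with distance 3.0

The closest pair is (-15, -5) and (-18, -5) with Euclidean distance 3.0. For 7 points, brute-force pairwise comparison is shown above. For large n, the divide-and-conquer algorithm (sort by x, recurse on halves, check the dividing strip) achieves O(n log n).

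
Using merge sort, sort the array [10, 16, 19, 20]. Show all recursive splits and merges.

Merge sort trace:

Split: [10, 16, 19, 20] -> [10, 16] and [19, 20]
  Split: [10, 16] -> [10] and [16]
  Merge: [10] + [16] -> [10, 16]
  Split: [19, 20] -> [19] and [20]
  Merge: [19] + [20] -> [19, 20]
Merge: [10, 16] + [19, 20] -> [10, 16, 19, 20]

Final sorted array: [10, 16, 19, 20]

The merge sort proceeds by recursively splitting the array and merging sorted halves.
After all merges, the sorted array is [10, 16, 19, 20].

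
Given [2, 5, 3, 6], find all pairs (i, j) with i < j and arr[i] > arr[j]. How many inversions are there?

Finding inversions in [2, 5, 3, 6]:

(1, 2): arr[1]=5 > arr[2]=3

Total inversions: 1

The array has 1 inversion(s): (1,2). Each pair (i,j) satisfies i < j and arr[i] > arr[j].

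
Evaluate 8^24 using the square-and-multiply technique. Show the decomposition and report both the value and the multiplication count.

Computing 8^24 by squaring (build up from 8^1; each line after the first costs one multiplication):

8^1 = 8
8^2 = (8^1)^2 = 8^2 = 64
8^3 = 8 * 8^2 = 8 * 64 = 512
8^6 = (8^3)^2 = 512^2 = 262144
8^12 = (8^6)^2 = 262144^2 = 68719476736
8^24 = (8^12)^2 = 68719476736^2 = 4722366482869645213696

Result: 4722366482869645213696
Multiplications needed: 5 (5 lines after 8^1)

8^24 = 4722366482869645213696. Using exponentiation by squaring, this requires 5 multiplications. The key idea: if the exponent is even, square the half-power; if odd, multiply by the base once.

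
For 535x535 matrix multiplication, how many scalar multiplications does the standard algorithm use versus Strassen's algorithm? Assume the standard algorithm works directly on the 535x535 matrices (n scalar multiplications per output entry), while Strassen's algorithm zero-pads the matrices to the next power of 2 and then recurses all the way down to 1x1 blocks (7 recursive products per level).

Matrix multiplication for 535x535 matrices:

Strassen's algorithm requires power-of-2 dimensions. Pad 535x535 to 1024x1024 (next power of 2).

Standard algorithm: 535^3 = 153130375 multiplications
Strassen's algorithm: 7^(log2(1024)) = 7^10 = 282475249 multiplications
Difference: 153130375 - 282475249 = -129344874 (Strassen uses MORE here due to padding overhead — for small or just-over-power-of-2 n, padding can outweigh the per-level savings)

Standard: 153130375 multiplications (535^3). Strassen: 282475249 multiplications (7^10, after padding to 1024x1024). Strassen reduces 8 recursive multiplications to 7 at each level.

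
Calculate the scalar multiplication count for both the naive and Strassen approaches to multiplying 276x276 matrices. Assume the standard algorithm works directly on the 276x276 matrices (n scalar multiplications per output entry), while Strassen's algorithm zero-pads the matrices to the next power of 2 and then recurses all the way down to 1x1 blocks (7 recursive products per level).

Matrix multiplication for 276x276 matrices:

Strassen's algorithm requires power-of-2 dimensions. Pad 276x276 to 512x512 (next power of 2).

Standard algorithm: 276^3 = 21024576 multiplications
Strassen's algorithm: 7^(log2(512)) = 7^9 = 40353607 multiplications
Difference: 21024576 - 40353607 = -19329031 (Strassen uses MORE here due to padding overhead — for small or just-over-power-of-2 n, padding can outweigh the per-level savings)

Standard: 21024576 multiplications (276^3). Strassen: 40353607 multiplications (7^9, after padding to 512x512). Strassen reduces 8 recursive multiplications to 7 at each level.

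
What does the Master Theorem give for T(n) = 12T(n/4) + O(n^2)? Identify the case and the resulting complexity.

Master Theorem for T(n) = 12T(n/4) + O(n^2):

a = 12, b = 4, c = 2
log_b(a) = log_4(12) = 1.7925

Case 3: c = 2 > log_4(12) = 1.7925
T(n) = O(n^2) = O(n^2)

For T(n) = 12T(n/4) + O(n^2): log_4(12) = 1.7925. This is Case 3 of the Master Theorem (c > log_b(a), work dominated by root), giving O(n^2).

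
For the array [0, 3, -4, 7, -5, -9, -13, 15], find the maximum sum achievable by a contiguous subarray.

Using Kadane's algorithm on [0, 3, -4, 7, -5, -9, -13, 15]:

Scanning through the array:
Position 1 (value 3): max_ending_here = 3, max_so_far = 3
Position 2 (value -4): max_ending_here = -1, max_so_far = 3
Position 3 (value 7): max_ending_here = 7, max_so_far = 7
Position 4 (value -5): max_ending_here = 2, max_so_far = 7
Position 5 (value -9): max_ending_here = -7, max_so_far = 7
Position 6 (value -13): max_ending_here = -13, max_so_far = 7
Position 7 (value 15): max_ending_here = 15, max_so_far = 15

Maximum subarray: [15]
Maximum sum: 15

The maximum subarray is [15] with sum 15. This subarray runs from index 7 to index 7.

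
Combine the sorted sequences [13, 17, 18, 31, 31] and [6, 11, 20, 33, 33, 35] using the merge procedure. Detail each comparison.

Merging process:

Compare 13 vs 6: take 6 from right. Merged: [6]
Compare 13 vs 11: take 11 from right. Merged: [6, 11]
Compare 13 vs 20: take 13 from left. Merged: [6, 11, 13]
Compare 17 vs 20: take 17 from left. Merged: [6, 11, 13, 17]
Compare 18 vs 20: take 18 from left. Merged: [6, 11, 13, 17, 18]
Compare 31 vs 20: take 20 from right. Merged: [6, 11, 13, 17, 18, 20]
Compare 31 vs 33: take 31 from left. Merged: [6, 11, 13, 17, 18, 20, 31]
Compare 31 vs 33: take 31 from left. Merged: [6, 11, 13, 17, 18, 20, 31, 31]
Append remaining from right: [33, 33, 35]. Merged: [6, 11, 13, 17, 18, 20, 31, 31, 33, 33, 35]

Final merged array: [6, 11, 13, 17, 18, 20, 31, 31, 33, 33, 35]
Total comparisons: 8

The merged array is [6, 11, 13, 17, 18, 20, 31, 31, 33, 33, 35], requiring 8 comparisons. The merge step runs in O(n) time where n is the total number of elements.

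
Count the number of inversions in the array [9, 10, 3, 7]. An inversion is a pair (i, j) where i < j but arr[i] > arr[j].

Finding inversions in [9, 10, 3, 7]:

(0, 2): arr[0]=9 > arr[2]=3
(0, 3): arr[0]=9 > arr[3]=7
(1, 2): arr[1]=10 > arr[2]=3
(1, 3): arr[1]=10 > arr[3]=7

Total inversions: 4

The array has 4 inversion(s): (0,2), (0,3), (1,2), (1,3). Each pair (i,j) satisfies i < j and arr[i] > arr[j].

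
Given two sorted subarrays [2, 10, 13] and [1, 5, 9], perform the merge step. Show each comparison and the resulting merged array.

Merging process:

Compare 2 vs 1: take 1 from right. Merged: [1]
Compare 2 vs 5: take 2 from left. Merged: [1, 2]
Compare 10 vs 5: take 5 from right. Merged: [1, 2, 5]
Compare 10 vs 9: take 9 from right. Merged: [1, 2, 5, 9]
Append remaining from left: [10, 13]. Merged: [1, 2, 5, 9, 10, 13]

Final merged array: [1, 2, 5, 9, 10, 13]
Total comparisons: 4

The merged array is [1, 2, 5, 9, 10, 13], requiring 4 comparisons. The merge step runs in O(n) time where n is the total number of elements.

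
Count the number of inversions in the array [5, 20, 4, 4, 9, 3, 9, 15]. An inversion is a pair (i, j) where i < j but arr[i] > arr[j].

Finding inversions in [5, 20, 4, 4, 9, 3, 9, 15]:

(0, 2): arr[0]=5 > arr[2]=4
(0, 3): arr[0]=5 > arr[3]=4
(0, 5): arr[0]=5 > arr[5]=3
(1, 2): arr[1]=20 > arr[2]=4
(1, 3): arr[1]=20 > arr[3]=4
(1, 4): arr[1]=20 > arr[4]=9
(1, 5): arr[1]=20 > arr[5]=3
(1, 6): arr[1]=20 > arr[6]=9
(1, 7): arr[1]=20 > arr[7]=15
(2, 5): arr[2]=4 > arr[5]=3
(3, 5): arr[3]=4 > arr[5]=3
(4, 5): arr[4]=9 > arr[5]=3

Total inversions: 12

The array has 12 inversion(s): (0,2), (0,3), (0,5), (1,2), (1,3), (1,4), (1,5), (1,6), (1,7), (2,5), (3,5), (4,5). Each pair (i,j) satisfies i < j and arr[i] > arr[j].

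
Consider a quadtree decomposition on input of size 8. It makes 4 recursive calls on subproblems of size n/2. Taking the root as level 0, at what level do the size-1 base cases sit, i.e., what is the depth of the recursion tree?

For divide and conquer with division factor 2:

Problem sizes at each level:
Level 0: 8
Level 1: 4
Level 2: 2
Level 3: 1

The root is level 0 and the size-1 base case is level 3 (the tree spans levels 0 through 3, i.e. 4 levels counting the root), so the depth is the number of divisions: log_2(8) = 3

The recursion tree depth is log_2(8) = 3. At each level, the problem size is divided by 2, so it takes 3 divisions to reduce to a base case of size 1. The algorithm makes 4 recursive calls at each level.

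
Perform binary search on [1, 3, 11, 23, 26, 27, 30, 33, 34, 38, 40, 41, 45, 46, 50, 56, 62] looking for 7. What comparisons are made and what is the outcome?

Binary search for 7 in [1, 3, 11, 23, 26, 27, 30, 33, 34, 38, 40, 41, 45, 46, 50, 56, 62]:

lo=0, hi=16, mid=8, arr[mid]=34 -> 34 > 7, search left half
lo=0, hi=7, mid=3, arr[mid]=23 -> 23 > 7, search left half
lo=0, hi=2, mid=1, arr[mid]=3 -> 3 < 7, search right half
lo=2, hi=2, mid=2, arr[mid]=11 -> 11 > 7, search left half
lo=2 > hi=1, target 7 not found

Binary search determines that 7 is not in the array after 4 comparisons. The search space was exhausted without finding the target.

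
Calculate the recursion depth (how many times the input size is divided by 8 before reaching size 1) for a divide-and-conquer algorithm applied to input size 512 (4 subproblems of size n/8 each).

For divide and conquer with division factor 8:

Problem sizes at each level:
Level 0: 512
Level 1: 64
Level 2: 8
Level 3: 1

The root is level 0 and the size-1 base case is level 3 (the tree spans levels 0 through 3, i.e. 4 levels counting the root), so the depth is the number of divisions: log_8(512) = 3

The recursion tree depth is log_8(512) = 3. At each level, the problem size is divided by 8, so it takes 3 divisions to reduce to a base case of size 1. The algorithm makes 4 recursive calls at each level.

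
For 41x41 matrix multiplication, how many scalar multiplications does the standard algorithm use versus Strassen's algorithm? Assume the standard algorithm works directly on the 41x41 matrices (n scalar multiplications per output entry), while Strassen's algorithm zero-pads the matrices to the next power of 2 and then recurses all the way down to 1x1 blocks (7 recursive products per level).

Matrix multiplication for 41x41 matrices:

Strassen's algorithm requires power-of-2 dimensions. Pad 41x41 to 64x64 (next power of 2).

Standard algorithm: 41^3 = 68921 multiplications
Strassen's algorithm: 7^(log2(64)) = 7^6 = 117649 multiplications
Difference: 68921 - 117649 = -48728 (Strassen uses MORE here due to padding overhead — for small or just-over-power-of-2 n, padding can outweigh the per-level savings)

Standard: 68921 multiplications (41^3). Strassen: 117649 multiplications (7^6, after padding to 64x64). Strassen reduces 8 recursive multiplications to 7 at each level.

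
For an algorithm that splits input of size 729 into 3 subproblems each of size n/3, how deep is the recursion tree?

For divide and conquer with division factor 3:

Problem sizes at each level:
Level 0: 729
Level 1: 243
Level 2: 81
Level 3: 27
Level 4: 9
Level 5: 3
Level 6: 1

The root is level 0 and the size-1 base case is level 6 (the tree spans levels 0 through 6, i.e. 7 levels counting the root), so the depth is the number of divisions: log_3(729) = 6

The recursion tree depth is log_3(729) = 6. At each level, the problem size is divided by 3, so it takes 6 divisions to reduce to a base case of size 1. The algorithm makes 3 recursive calls at each level.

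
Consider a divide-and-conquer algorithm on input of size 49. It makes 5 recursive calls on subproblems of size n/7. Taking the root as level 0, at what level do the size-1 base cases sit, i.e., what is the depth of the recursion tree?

For divide and conquer with division factor 7:

Problem sizes at each level:
Level 0: 49
Level 1: 7
Level 2: 1

The root is level 0 and the size-1 base case is level 2 (the tree spans levels 0 through 2, i.e. 3 levels counting the root), so the depth is the number of divisions: log_7(49) = 2

The recursion tree depth is log_7(49) = 2. At each level, the problem size is divided by 7, so it takes 2 divisions to reduce to a base case of size 1. The algorithm makes 5 recursive calls at each level.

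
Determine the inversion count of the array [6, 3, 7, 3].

Finding inversions in [6, 3, 7, 3]:

(0, 1): arr[0]=6 > arr[1]=3
(0, 3): arr[0]=6 > arr[3]=3
(2, 3): arr[2]=7 > arr[3]=3

Total inversions: 3

The array has 3 inversion(s): (0,1), (0,3), (2,3). Each pair (i,j) satisfies i < j and arr[i] > arr[j].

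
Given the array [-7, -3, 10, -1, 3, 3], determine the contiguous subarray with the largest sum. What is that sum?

Using Kadane's algorithm on [-7, -3, 10, -1, 3, 3]:

Scanning through the array:
Position 1 (value -3): max_ending_here = -3, max_so_far = -3
Position 2 (value 10): max_ending_here = 10, max_so_far = 10
Position 3 (value -1): max_ending_here = 9, max_so_far = 10
Position 4 (value 3): max_ending_here = 12, max_so_far = 12
Position 5 (value 3): max_ending_here = 15, max_so_far = 15

Maximum subarray: [10, -1, 3, 3]
Maximum sum: 15

The maximum subarray is [10, -1, 3, 3] with sum 15. This subarray runs from index 2 to index 5.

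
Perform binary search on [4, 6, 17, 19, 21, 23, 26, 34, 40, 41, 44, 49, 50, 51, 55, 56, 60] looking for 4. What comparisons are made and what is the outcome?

Binary search for 4 in [4, 6, 17, 19, 21, 23, 26, 34, 40, 41, 44, 49, 50, 51, 55, 56, 60]:

lo=0, hi=16, mid=8, arr[mid]=40 -> 40 > 4, search left half
lo=0, hi=7, mid=3, arr[mid]=19 -> 19 > 4, search left half
lo=0, hi=2, mid=1, arr[mid]=6 -> 6 > 4, search left half
lo=0, hi=0, mid=0, arr[mid]=4 -> Found target at index 0!

Binary search finds 4 at index 0 after 4 comparisons. The search repeatedly halves the search space by comparing with the middle element.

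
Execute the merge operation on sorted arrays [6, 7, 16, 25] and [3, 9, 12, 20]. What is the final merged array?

Merging process:

Compare 6 vs 3: take 3 from right. Merged: [3]
Compare 6 vs 9: take 6 from left. Merged: [3, 6]
Compare 7 vs 9: take 7 from left. Merged: [3, 6, 7]
Compare 16 vs 9: take 9 from right. Merged: [3, 6, 7, 9]
Compare 16 vs 12: take 12 from right. Merged: [3, 6, 7, 9, 12]
Compare 16 vs 20: take 16 from left. Merged: [3, 6, 7, 9, 12, 16]
Compare 25 vs 20: take 20 from right. Merged: [3, 6, 7, 9, 12, 16, 20]
Append remaining from left: [25]. Merged: [3, 6, 7, 9, 12, 16, 20, 25]

Final merged array: [3, 6, 7, 9, 12, 16, 20, 25]
Total comparisons: 7

The merged array is [3, 6, 7, 9, 12, 16, 20, 25], requiring 7 comparisons. The merge step runs in O(n) time where n is the total number of elements.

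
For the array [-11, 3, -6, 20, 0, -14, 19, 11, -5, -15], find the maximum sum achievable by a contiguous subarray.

Using Kadane's algorithm on [-11, 3, -6, 20, 0, -14, 19, 11, -5, -15]:

Scanning through the array:
Position 1 (value 3): max_ending_here = 3, max_so_far = 3
Position 2 (value -6): max_ending_here = -3, max_so_far = 3
Position 3 (value 20): max_ending_here = 20, max_so_far = 20
Position 4 (value 0): max_ending_here = 20, max_so_far = 20
Position 5 (value -14): max_ending_here = 6, max_so_far = 20
Position 6 (value 19): max_ending_here = 25, max_so_far = 25
Position 7 (value 11): max_ending_here = 36, max_so_far = 36
Position 8 (value -5): max_ending_here = 31, max_so_far = 36
Position 9 (value -15): max_ending_here = 16, max_so_far = 36

Maximum subarray: [20, 0, -14, 19, 11]
Maximum sum: 36

The maximum subarray is [20, 0, -14, 19, 11] with sum 36. This subarray runs from index 3 to index 7.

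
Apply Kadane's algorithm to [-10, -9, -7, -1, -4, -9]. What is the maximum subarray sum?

Using Kadane's algorithm on [-10, -9, -7, -1, -4, -9]:

Scanning through the array:
Position 1 (value -9): max_ending_here = -9, max_so_far = -9
Position 2 (value -7): max_ending_here = -7, max_so_far = -7
Position 3 (value -1): max_ending_here = -1, max_so_far = -1
Position 4 (value -4): max_ending_here = -4, max_so_far = -1
Position 5 (value -9): max_ending_here = -9, max_so_far = -1

Maximum subarray: [-1]
Maximum sum: -1

The maximum subarray is [-1] with sum -1. This subarray runs from index 3 to index 3.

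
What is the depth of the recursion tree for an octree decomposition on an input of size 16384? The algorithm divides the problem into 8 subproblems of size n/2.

For divide and conquer with division factor 2:

Problem sizes at each level:
Level 0: 16384
Level 1: 8192
Level 2: 4096
Level 3: 2048
Level 4: 1024
Level 5: 512
Level 6: 256
Level 7: 128
Level 8: 64
Level 9: 32
Level 10: 16
Level 11: 8
Level 12: 4
Level 13: 2
Level 14: 1

The root is level 0 and the size-1 base case is level 14 (the tree spans levels 0 through 14, i.e. 15 levels counting the root), so the depth is the number of divisions: log_2(16384) = 14

The recursion tree depth is log_2(16384) = 14. At each level, the problem size is divided by 2, so it takes 14 divisions to reduce to a base case of size 1. The algorithm makes 8 recursive calls at each level.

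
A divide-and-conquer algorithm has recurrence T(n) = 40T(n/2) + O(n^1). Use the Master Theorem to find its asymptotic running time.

Master Theorem for T(n) = 40T(n/2) + O(n^1):

a = 40, b = 2, c = 1
log_b(a) = log_2(40) = 5.3219

Case 1: c = 1 < log_2(40) = 5.3219
T(n) = O(n^(log_2 40))

For T(n) = 40T(n/2) + O(n^1): log_2(40) = 5.3219. This is Case 1 of the Master Theorem (c < log_b(a), work dominated by leaves), giving O(n^(log_2 40)).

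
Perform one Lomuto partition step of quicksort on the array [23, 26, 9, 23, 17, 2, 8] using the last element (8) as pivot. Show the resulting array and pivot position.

Lomuto partition with pivot = 8:

Initial array: [23, 26, 9, 23, 17, 2, 8]

arr[0]=23 > 8: no swap
arr[1]=26 > 8: no swap
arr[2]=9 > 8: no swap
arr[3]=23 > 8: no swap
arr[4]=17 > 8: no swap
arr[5]=2 <= 8: swap with position 0, array becomes [2, 26, 9, 23, 17, 23, 8]

Place pivot at position 1: [2, 8, 9, 23, 17, 23, 26]
Pivot position: 1

After partitioning with pivot 8, the array becomes [2, 8, 9, 23, 17, 23, 26]. The pivot is placed at index 1. All elements to the left of the pivot are <= 8, and all elements to the right are > 8.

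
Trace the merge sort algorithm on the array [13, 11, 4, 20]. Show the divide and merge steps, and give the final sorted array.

Merge sort trace:

Split: [13, 11, 4, 20] -> [13, 11] and [4, 20]
  Split: [13, 11] -> [13] and [11]
  Merge: [13] + [11] -> [11, 13]
  Split: [4, 20] -> [4] and [20]
  Merge: [4] + [20] -> [4, 20]
Merge: [11, 13] + [4, 20] -> [4, 11, 13, 20]

Final sorted array: [4, 11, 13, 20]

The merge sort proceeds by recursively splitting the array and merging sorted halves.
After all merges, the sorted array is [4, 11, 13, 20].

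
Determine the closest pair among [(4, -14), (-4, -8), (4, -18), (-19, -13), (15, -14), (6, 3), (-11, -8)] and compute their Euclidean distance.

Computing all pairwise distances among 7 points:

d((4, -14), (-4, -8)) = 10.0
d((4, -14), (4, -18)) = 4.0 <-- minimum
d((4, -14), (-19, -13)) = 23.0217
d((4, -14), (15, -14)) = 11.0
d((4, -14), (6, 3)) = 17.1172
d((4, -14), (-11, -8)) = 16.1555
d((-4, -8), (4, -18)) = 12.8062
d((-4, -8), (-19, -13)) = 15.8114
d((-4, -8), (15, -14)) = 19.9249
d((-4, -8), (6, 3)) = 14.8661
d((-4, -8), (-11, -8)) = 7.0
d((4, -18), (-19, -13)) = 23.5372
d((4, -18), (15, -14)) = 11.7047
d((4, -18), (6, 3)) = 21.095
d((4, -18), (-11, -8)) = 18.0278
d((-19, -13), (15, -14)) = 34.0147
d((-19, -13), (6, 3)) = 29.6816
d((-19, -13), (-11, -8)) = 9.434
d((15, -14), (6, 3)) = 19.2354
d((15, -14), (-11, -8)) = 26.6833
d((6, 3), (-11, -8)) = 20.2485

Closest pair: (4, -14) and (4, -18) with distance 4.0

The closest pair is (4, -14) and (4, -18) with Euclidean distance 4.0. For 7 points, brute-force pairwise comparison is shown above. For large n, the divide-and-conquer algorithm (sort by x, recurse on halves, check the dividing strip) achieves O(n log n).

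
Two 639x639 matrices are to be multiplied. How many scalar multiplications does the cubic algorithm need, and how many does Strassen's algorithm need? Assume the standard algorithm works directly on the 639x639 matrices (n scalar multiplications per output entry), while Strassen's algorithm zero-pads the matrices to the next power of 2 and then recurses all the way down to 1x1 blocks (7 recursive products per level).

Matrix multiplication for 639x639 matrices:

Strassen's algorithm requires power-of-2 dimensions. Pad 639x639 to 1024x1024 (next power of 2).

Standard algorithm: 639^3 = 260917119 multiplications
Strassen's algorithm: 7^(log2(1024)) = 7^10 = 282475249 multiplications
Difference: 260917119 - 282475249 = -21558130 (Strassen uses MORE here due to padding overhead — for small or just-over-power-of-2 n, padding can outweigh the per-level savings)

Standard: 260917119 multiplications (639^3). Strassen: 282475249 multiplications (7^10, after padding to 1024x1024). Strassen reduces 8 recursive multiplications to 7 at each level.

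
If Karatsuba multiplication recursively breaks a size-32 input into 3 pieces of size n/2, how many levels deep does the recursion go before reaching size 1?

For divide and conquer with division factor 2:

Problem sizes at each level:
Level 0: 32
Level 1: 16
Level 2: 8
Level 3: 4
Level 4: 2
Level 5: 1

The root is level 0 and the size-1 base case is level 5 (the tree spans levels 0 through 5, i.e. 6 levels counting the root), so the depth is the number of divisions: log_2(32) = 5

The recursion tree depth is log_2(32) = 5. At each level, the problem size is divided by 2, so it takes 5 divisions to reduce to a base case of size 1. The algorithm makes 3 recursive calls at each level.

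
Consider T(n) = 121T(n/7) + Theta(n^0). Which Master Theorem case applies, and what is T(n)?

Master Theorem for T(n) = 121T(n/7) + O(n^0):

a = 121, b = 7, c = 0
log_b(a) = log_7(121) = 2.4645

Case 1: c = 0 < log_7(121) = 2.4645
T(n) = O(n^(log_7 121))

For T(n) = 121T(n/7) + O(n^0): log_7(121) = 2.4645. This is Case 1 of the Master Theorem (c < log_b(a), work dominated by leaves), giving O(n^(log_7 121)).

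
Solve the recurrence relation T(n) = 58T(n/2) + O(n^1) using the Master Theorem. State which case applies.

Master Theorem for T(n) = 58T(n/2) + O(n^1):

a = 58, b = 2, c = 1
log_b(a) = log_2(58) = 5.8580

Case 1: c = 1 < log_2(58) = 5.8580
T(n) = O(n^(log_2 58))

For T(n) = 58T(n/2) + O(n^1): log_2(58) = 5.8580. This is Case 1 of the Master Theorem (c < log_b(a), work dominated by leaves), giving O(n^(log_2 58)).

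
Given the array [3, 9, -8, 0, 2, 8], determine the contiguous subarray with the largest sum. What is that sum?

Using Kadane's algorithm on [3, 9, -8, 0, 2, 8]:

Scanning through the array:
Position 1 (value 9): max_ending_here = 12, max_so_far = 12
Position 2 (value -8): max_ending_here = 4, max_so_far = 12
Position 3 (value 0): max_ending_here = 4, max_so_far = 12
Position 4 (value 2): max_ending_here = 6, max_so_far = 12
Position 5 (value 8): max_ending_here = 14, max_so_far = 14

Maximum subarray: [3, 9, -8, 0, 2, 8]
Maximum sum: 14

The maximum subarray is [3, 9, -8, 0, 2, 8] with sum 14. This subarray runs from index 0 to index 5.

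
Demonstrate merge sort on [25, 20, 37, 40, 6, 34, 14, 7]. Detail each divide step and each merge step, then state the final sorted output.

Merge sort trace:

Split: [25, 20, 37, 40, 6, 34, 14, 7] -> [25, 20, 37, 40] and [6, 34, 14, 7]
  Split: [25, 20, 37, 40] -> [25, 20] and [37, 40]
    Split: [25, 20] -> [25] and [20]
    Merge: [25] + [20] -> [20, 25]
    Split: [37, 40] -> [37] and [40]
    Merge: [37] + [40] -> [37, 40]
  Merge: [20, 25] + [37, 40] -> [20, 25, 37, 40]
  Split: [6, 34, 14, 7] -> [6, 34] and [14, 7]
    Split: [6, 34] -> [6] and [34]
    Merge: [6] + [34] -> [6, 34]
    Split: [14, 7] -> [14] and [7]
    Merge: [14] + [7] -> [7, 14]
  Merge: [6, 34] + [7, 14] -> [6, 7, 14, 34]
Merge: [20, 25, 37, 40] + [6, 7, 14, 34] -> [6, 7, 14, 20, 25, 34, 37, 40]

Final sorted array: [6, 7, 14, 20, 25, 34, 37, 40]

The merge sort proceeds by recursively splitting the array and merging sorted halves.
After all merges, the sorted array is [6, 7, 14, 20, 25, 34, 37, 40].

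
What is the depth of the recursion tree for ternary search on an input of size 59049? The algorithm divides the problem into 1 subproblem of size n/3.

For divide and conquer with division factor 3:

Problem sizes at each level:
Level 0: 59049
Level 1: 19683
Level 2: 6561
Level 3: 2187
Level 4: 729
Level 5: 243
Level 6: 81
Level 7: 27
Level 8: 9
Level 9: 3
Level 10: 1

The root is level 0 and the size-1 base case is level 10 (the tree spans levels 0 through 10, i.e. 11 levels counting the root), so the depth is the number of divisions: log_3(59049) = 10

The recursion tree depth is log_3(59049) = 10. At each level, the problem size is divided by 3, so it takes 10 divisions to reduce to a base case of size 1. The algorithm makes 1 recursive call at each level.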